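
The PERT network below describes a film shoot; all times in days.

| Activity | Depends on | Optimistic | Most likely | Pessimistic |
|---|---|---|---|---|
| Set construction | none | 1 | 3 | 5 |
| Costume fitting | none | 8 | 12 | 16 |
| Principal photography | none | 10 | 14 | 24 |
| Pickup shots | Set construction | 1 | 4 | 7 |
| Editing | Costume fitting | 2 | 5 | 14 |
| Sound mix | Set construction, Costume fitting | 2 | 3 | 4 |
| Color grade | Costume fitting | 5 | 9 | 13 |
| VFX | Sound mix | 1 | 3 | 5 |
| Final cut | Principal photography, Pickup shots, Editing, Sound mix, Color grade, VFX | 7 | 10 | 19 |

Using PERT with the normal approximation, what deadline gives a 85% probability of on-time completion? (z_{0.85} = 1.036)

34.8 days

te_Set construction = (1 + 4·3 + 5)/6 = 18/6 = 3; σ²_Set construction = ((5−1)/6)² = 0.444
te_Costume fitting = (8 + 4·12 + 16)/6 = 72/6 = 12; σ²_Costume fitting = ((16−8)/6)² = 1.778
te_Principal photography = (10 + 4·14 + 24)/6 = 90/6 = 15; σ²_Principal photography = ((24−10)/6)² = 5.444
te_Pickup shots = (1 + 4·4 + 7)/6 = 24/6 = 4; σ²_Pickup shots = ((7−1)/6)² = 1.000
te_Editing = (2 + 4·5 + 14)/6 = 36/6 = 6; σ²_Editing = ((14−2)/6)² = 4.000
te_Sound mix = (2 + 4·3 + 4)/6 = 18/6 = 3; σ²_Sound mix = ((4−2)/6)² = 0.111
te_Color grade = (5 + 4·9 + 13)/6 = 54/6 = 9; σ²_Color grade = ((13−5)/6)² = 1.778
te_VFX = (1 + 4·3 + 5)/6 = 18/6 = 3; σ²_VFX = ((5−1)/6)² = 0.444
te_Final cut = (7 + 4·10 + 19)/6 = 66/6 = 11; σ²_Final cut = ((19−7)/6)² = 4.000

Forward pass:
ES_Set construction = 0; EF_Set construction = 3
ES_Costume fitting = 0; EF_Costume fitting = 12
ES_Principal photography = 0; EF_Principal photography = 15
ES_Pickup shots = 3; EF_Pickup shots = 3+4 = 7
ES_Editing = 12; EF_Editing = 12+6 = 18
ES_Sound mix = max(EF_Set construction=3, EF_Costume fitting=12) = 12; EF_Sound mix = 12+3 = 15
ES_Color grade = 12; EF_Color grade = 12+9 = 21
ES_VFX = 15; EF_VFX = 15+3 = 18
ES_Final cut = max(EF_Principal photography=15, EF_Pickup shots=7, EF_Editing=18, EF_Sound mix=15, EF_Color grade=21, EF_VFX=18) = 21; EF_Final cut = 21+11 = 32
Expected project duration μ = 32 days. Critical path: Costume fitting → Color grade → Final cut.

Variance along critical path = 1.778 + 1.778 + 4.000 = 7.556; σ = 2.749 days.
D = μ + z·σ = 32 + 1.036·2.749 = 34.8 days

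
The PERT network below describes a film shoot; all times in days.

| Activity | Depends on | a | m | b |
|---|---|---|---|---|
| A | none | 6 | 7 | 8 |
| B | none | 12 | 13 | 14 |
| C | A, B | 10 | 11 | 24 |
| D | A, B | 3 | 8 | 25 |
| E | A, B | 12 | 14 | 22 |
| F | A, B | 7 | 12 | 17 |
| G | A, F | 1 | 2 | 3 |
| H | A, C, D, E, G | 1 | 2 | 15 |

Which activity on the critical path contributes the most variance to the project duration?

te_A = (6 + 4·7 + 8)/6 = 42/6 = 7; σ²_A = ((8−6)/6)² = 0.111
te_B = (12 + 4·13 + 14)/6 = 78/6 = 13; σ²_B = ((14−12)/6)² = 0.111
te_C = (10 + 4·11 + 24)/6 = 78/6 = 13; σ²_C = ((24−10)/6)² = 5.444
te_D = (3 + 4·8 + 25)/6 = 60/6 = 10; σ²_D = ((25−3)/6)² = 13.444
te_E = (12 + 4·14 + 22)/6 = 90/6 = 15; σ²_E = ((22−12)/6)² = 2.778
te_F = (7 + 4·12 + 17)/6 = 72/6 = 12; σ²_F = ((17−7)/6)² = 2.778
te_G = (1 + 4·2 + 3)/6 = 12/6 = 2; σ²_G = ((3−1)/6)² = 0.111
te_H = (1 + 4·2 + 15)/6 = 24/6 = 4; σ²_H = ((15−1)/6)² = 5.444

Forward pass:
ES_A = 0; EF_A = 7
ES_B = 0; EF_B = 13
ES_C = max(EF_A=7, EF_B=13) = 13; EF_C = 13+13 = 26
ES_D = max(EF_A=7, EF_B=13) = 13; EF_D = 13+10 = 23
ES_E = max(EF_A=7, EF_B=13) = 13; EF_E = 13+15 = 28
ES_F = max(EF_A=7, EF_B=13) = 13; EF_F = 13+12 = 25
ES_G = max(EF_A=7, EF_F=25) = 25; EF_G = 25+2 = 27
ES_H = max(EF_A=7, EF_C=26, EF_D=23, EF_E=28, EF_G=27) = 28; EF_H = 28+4 = 32
Expected project duration μ = 32 days. Critical path: B → E → H.

Variances on critical path: σ²_B=0.111, σ²_E=2.778, σ²_H=5.444.
Largest is σ²_H = 5.444.

H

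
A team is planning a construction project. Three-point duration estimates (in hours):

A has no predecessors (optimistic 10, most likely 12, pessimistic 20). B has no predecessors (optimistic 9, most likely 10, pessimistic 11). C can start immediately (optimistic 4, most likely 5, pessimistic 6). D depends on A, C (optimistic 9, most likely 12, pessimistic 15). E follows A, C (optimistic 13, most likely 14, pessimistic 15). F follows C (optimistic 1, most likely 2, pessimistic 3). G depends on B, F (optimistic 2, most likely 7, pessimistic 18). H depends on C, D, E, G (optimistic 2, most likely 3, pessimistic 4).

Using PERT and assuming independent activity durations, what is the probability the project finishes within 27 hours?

0.042

te_A = (10 + 4·12 + 20)/6 = 78/6 = 13; σ²_A = ((20−10)/6)² = 2.778
te_B = (9 + 4·10 + 11)/6 = 60/6 = 10; σ²_B = ((11−9)/6)² = 0.111
te_C = (4 + 4·5 + 6)/6 = 30/6 = 5; σ²_C = ((6−4)/6)² = 0.111
te_D = (9 + 4·12 + 15)/6 = 72/6 = 12; σ²_D = ((15−9)/6)² = 1.000
te_E = (13 + 4·14 + 15)/6 = 84/6 = 14; σ²_E = ((15−13)/6)² = 0.111
te_F = (1 + 4·2 + 3)/6 = 12/6 = 2; σ²_F = ((3−1)/6)² = 0.111
te_G = (2 + 4·7 + 18)/6 = 48/6 = 8; σ²_G = ((18−2)/6)² = 7.111
te_H = (2 + 4·3 + 4)/6 = 18/6 = 3; σ²_H = ((4−2)/6)² = 0.111

Forward pass:
ES_A = 0; EF_A = 13
ES_B = 0; EF_B = 10
ES_C = 0; EF_C = 5
ES_D = max(EF_A=13, EF_C=5) = 13; EF_D = 13+12 = 25
ES_E = max(EF_A=13, EF_C=5) = 13; EF_E = 13+14 = 27
ES_F = 5; EF_F = 5+2 = 7
ES_G = max(EF_B=10, EF_F=7) = 10; EF_G = 10+8 = 18
ES_H = max(EF_C=5, EF_D=25, EF_E=27, EF_G=18) = 27; EF_H = 27+3 = 30
Expected project duration μ = 30 hours. Critical path: A → E → H.

Variance along critical path = 2.778 + 0.111 + 0.111 = 3.000; σ = √3.000 = 1.732 hours.
Z = (27 − 30) / 1.732 = -1.732
P(T ≤ 27) = Φ(-1.732) ≈ 0.042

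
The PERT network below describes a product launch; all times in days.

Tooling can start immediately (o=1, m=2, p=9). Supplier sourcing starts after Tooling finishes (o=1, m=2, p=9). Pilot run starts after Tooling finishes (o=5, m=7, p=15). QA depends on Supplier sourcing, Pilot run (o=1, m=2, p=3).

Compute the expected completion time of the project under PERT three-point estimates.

13 days

te_Tooling = (1 + 4·2 + 9)/6 = 18/6 = 3
te_Supplier sourcing = (1 + 4·2 + 9)/6 = 18/6 = 3
te_Pilot run = (5 + 4·7 + 15)/6 = 48/6 = 8
te_QA = (1 + 4·2 + 3)/6 = 12/6 = 2

Forward pass:
ES_Tooling = 0; EF_Tooling = 3
ES_Supplier sourcing = 3; EF_Supplier sourcing = 3+3 = 6
ES_Pilot run = 3; EF_Pilot run = 3+8 = 11
ES_QA = max(EF_Supplier sourcing=6, EF_Pilot run=11) = 11; EF_QA = 11+2 = 13
Expected project duration μ = 13 days. Critical path: Tooling → Pilot run → QA.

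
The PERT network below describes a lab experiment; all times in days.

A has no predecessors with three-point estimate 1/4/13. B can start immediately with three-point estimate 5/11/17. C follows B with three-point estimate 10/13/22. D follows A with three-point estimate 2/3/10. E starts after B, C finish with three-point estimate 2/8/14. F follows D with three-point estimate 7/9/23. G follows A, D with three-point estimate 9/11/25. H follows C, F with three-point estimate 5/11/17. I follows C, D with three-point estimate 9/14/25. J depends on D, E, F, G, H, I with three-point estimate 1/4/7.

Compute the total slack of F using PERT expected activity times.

9 days

te_A = (1 + 4·4 + 13)/6 = 30/6 = 5
te_B = (5 + 4·11 + 17)/6 = 66/6 = 11
te_C = (10 + 4·13 + 22)/6 = 84/6 = 14
te_D = (2 + 4·3 + 10)/6 = 24/6 = 4
te_E = (2 + 4·8 + 14)/6 = 48/6 = 8
te_F = (7 + 4·9 + 23)/6 = 66/6 = 11
te_G = (9 + 4·11 + 25)/6 = 78/6 = 13
te_H = (5 + 4·11 + 17)/6 = 66/6 = 11
te_I = (9 + 4·14 + 25)/6 = 90/6 = 15
te_J = (1 + 4·4 + 7)/6 = 24/6 = 4

Forward pass:
ES_A = 0; EF_A = 5
ES_B = 0; EF_B = 11
ES_C = 11; EF_C = 11+14 = 25
ES_D = 5; EF_D = 5+4 = 9
ES_E = max(EF_B=11, EF_C=25) = 25; EF_E = 25+8 = 33
ES_F = 9; EF_F = 9+11 = 20
ES_G = max(EF_A=5, EF_D=9) = 9; EF_G = 9+13 = 22
ES_H = max(EF_C=25, EF_F=20) = 25; EF_H = 25+11 = 36
ES_I = max(EF_C=25, EF_D=9) = 25; EF_I = 25+15 = 40
ES_J = max(EF_D=9, EF_E=33, EF_F=20, EF_G=22, EF_H=36, EF_I=40) = 40; EF_J = 40+4 = 44
Expected project duration μ = 44 days. Critical path: B → C → I → J.

Backward pass:
LF_J = 44; LS_J = 44−4 = 40
LF_I = LS_J = 40; LS_I = 40−15 = 25
LF_H = LS_J = 40; LS_H = 40−11 = 29
LF_G = LS_J = 40; LS_G = 40−13 = 27
LF_F = min(LS_H=29, LS_J=40) = 29; LS_F = 29−11 = 18
LF_E = LS_J = 40; LS_E = 40−8 = 32
LF_D = min(LS_F=18, LS_G=27, LS_I=25, LS_J=40) = 18; LS_D = 18−4 = 14
LF_C = min(LS_E=32, LS_H=29, LS_I=25) = 25; LS_C = 25−14 = 11
LF_B = min(LS_C=11, LS_E=32) = 11; LS_B = 11−11 = 0
LF_A = min(LS_D=14, LS_G=27) = 14; LS_A = 14−5 = 9
Slack_F = LS_F − ES_F = 18 − 9 = 9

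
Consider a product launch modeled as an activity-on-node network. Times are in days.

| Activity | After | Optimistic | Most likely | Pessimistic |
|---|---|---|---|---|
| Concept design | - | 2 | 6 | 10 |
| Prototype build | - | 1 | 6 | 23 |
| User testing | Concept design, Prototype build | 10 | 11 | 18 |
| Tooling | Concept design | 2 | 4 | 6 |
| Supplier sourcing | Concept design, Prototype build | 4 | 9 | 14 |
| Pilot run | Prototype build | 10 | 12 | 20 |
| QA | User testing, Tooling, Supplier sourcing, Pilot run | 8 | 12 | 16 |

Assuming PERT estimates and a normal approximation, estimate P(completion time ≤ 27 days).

0.079

te_Concept design = (2 + 4·6 + 10)/6 = 36/6 = 6; σ²_Concept design = ((10−2)/6)² = 1.778
te_Prototype build = (1 + 4·6 + 23)/6 = 48/6 = 8; σ²_Prototype build = ((23−1)/6)² = 13.444
te_User testing = (10 + 4·11 + 18)/6 = 72/6 = 12; σ²_User testing = ((18−10)/6)² = 1.778
te_Tooling = (2 + 4·4 + 6)/6 = 24/6 = 4; σ²_Tooling = ((6−2)/6)² = 0.444
te_Supplier sourcing = (4 + 4·9 + 14)/6 = 54/6 = 9; σ²_Supplier sourcing = ((14−4)/6)² = 2.778
te_Pilot run = (10 + 4·12 + 20)/6 = 78/6 = 13; σ²_Pilot run = ((20−10)/6)² = 2.778
te_QA = (8 + 4·12 + 16)/6 = 72/6 = 12; σ²_QA = ((16−8)/6)² = 1.778

Forward pass:
ES_Concept design = 0; EF_Concept design = 6
ES_Prototype build = 0; EF_Prototype build = 8
ES_User testing = max(EF_Concept design=6, EF_Prototype build=8) = 8; EF_User testing = 8+12 = 20
ES_Tooling = 6; EF_Tooling = 6+4 = 10
ES_Supplier sourcing = max(EF_Concept design=6, EF_Prototype build=8) = 8; EF_Supplier sourcing = 8+9 = 17
ES_Pilot run = 8; EF_Pilot run = 8+13 = 21
ES_QA = max(EF_User testing=20, EF_Tooling=10, EF_Supplier sourcing=17, EF_Pilot run=21) = 21; EF_QA = 21+12 = 33
Expected project duration μ = 33 days. Critical path: Prototype build → Pilot run → QA.

Variance along critical path = 13.444 + 2.778 + 1.778 = 18.000; σ = √18.000 = 4.243 days.
Z = (27 − 33) / 4.243 = -1.414
P(T ≤ 27) = Φ(-1.414) ≈ 0.079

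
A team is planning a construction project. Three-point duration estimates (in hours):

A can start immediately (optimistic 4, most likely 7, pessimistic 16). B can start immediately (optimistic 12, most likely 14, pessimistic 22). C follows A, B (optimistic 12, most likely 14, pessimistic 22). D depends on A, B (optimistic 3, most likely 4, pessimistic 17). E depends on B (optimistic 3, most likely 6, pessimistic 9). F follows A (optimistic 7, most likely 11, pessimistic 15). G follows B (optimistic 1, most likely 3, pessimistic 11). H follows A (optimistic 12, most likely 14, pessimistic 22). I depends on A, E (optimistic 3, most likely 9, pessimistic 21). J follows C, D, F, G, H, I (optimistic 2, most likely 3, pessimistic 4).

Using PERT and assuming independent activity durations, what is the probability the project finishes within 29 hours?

te_A = (4 + 4·7 + 16)/6 = 48/6 = 8; σ²_A = ((16−4)/6)² = 4.000
te_B = (12 + 4·14 + 22)/6 = 90/6 = 15; σ²_B = ((22−12)/6)² = 2.778
te_C = (12 + 4·14 + 22)/6 = 90/6 = 15; σ²_C = ((22−12)/6)² = 2.778
te_D = (3 + 4·4 + 17)/6 = 36/6 = 6; σ²_D = ((17−3)/6)² = 5.444
te_E = (3 + 4·6 + 9)/6 = 36/6 = 6; σ²_E = ((9−3)/6)² = 1.000
te_F = (7 + 4·11 + 15)/6 = 66/6 = 11; σ²_F = ((15−7)/6)² = 1.778
te_G = (1 + 4·3 + 11)/6 = 24/6 = 4; σ²_G = ((11−1)/6)² = 2.778
te_H = (12 + 4·14 + 22)/6 = 90/6 = 15; σ²_H = ((22−12)/6)² = 2.778
te_I = (3 + 4·9 + 21)/6 = 60/6 = 10; σ²_I = ((21−3)/6)² = 9.000
te_J = (2 + 4·3 + 4)/6 = 18/6 = 3; σ²_J = ((4−2)/6)² = 0.111

Forward pass:
ES_A = 0; EF_A = 8
ES_B = 0; EF_B = 15
ES_C = max(EF_A=8, EF_B=15) = 15; EF_C = 15+15 = 30
ES_D = max(EF_A=8, EF_B=15) = 15; EF_D = 15+6 = 21
ES_E = 15; EF_E = 15+6 = 21
ES_F = 8; EF_F = 8+11 = 19
ES_G = 15; EF_G = 15+4 = 19
ES_H = 8; EF_H = 8+15 = 23
ES_I = max(EF_A=8, EF_E=21) = 21; EF_I = 21+10 = 31
ES_J = max(EF_C=30, EF_D=21, EF_F=19, EF_G=19, EF_H=23, EF_I=31) = 31; EF_J = 31+3 = 34
Expected project duration μ = 34 hours. Critical path: B → E → I → J.

Variance along critical path = 2.778 + 1.000 + 9.000 + 0.111 = 12.889; σ = √12.889 = 3.590 hours.
Z = (29 − 34) / 3.590 = -1.393
P(T ≤ 29) = Φ(-1.393) ≈ 0.082

0.082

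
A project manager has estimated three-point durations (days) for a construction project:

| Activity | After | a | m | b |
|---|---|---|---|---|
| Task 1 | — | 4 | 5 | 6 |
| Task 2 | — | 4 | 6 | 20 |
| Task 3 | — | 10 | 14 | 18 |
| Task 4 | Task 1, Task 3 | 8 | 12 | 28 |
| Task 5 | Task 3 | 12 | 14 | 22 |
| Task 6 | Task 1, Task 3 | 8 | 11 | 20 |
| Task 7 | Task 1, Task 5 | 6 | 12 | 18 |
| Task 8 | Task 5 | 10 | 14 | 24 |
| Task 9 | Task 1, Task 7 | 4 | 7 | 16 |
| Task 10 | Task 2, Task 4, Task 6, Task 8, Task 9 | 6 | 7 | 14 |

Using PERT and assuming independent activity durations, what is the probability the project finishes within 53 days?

te_Task 1 = (4 + 4·5 + 6)/6 = 30/6 = 5; σ²_Task 1 = ((6−4)/6)² = 0.111
te_Task 2 = (4 + 4·6 + 20)/6 = 48/6 = 8; σ²_Task 2 = ((20−4)/6)² = 7.111
te_Task 3 = (10 + 4·14 + 18)/6 = 84/6 = 14; σ²_Task 3 = ((18−10)/6)² = 1.778
te_Task 4 = (8 + 4·12 + 28)/6 = 84/6 = 14; σ²_Task 4 = ((28−8)/6)² = 11.111
te_Task 5 = (12 + 4·14 + 22)/6 = 90/6 = 15; σ²_Task 5 = ((22−12)/6)² = 2.778
te_Task 6 = (8 + 4·11 + 20)/6 = 72/6 = 12; σ²_Task 6 = ((20−8)/6)² = 4.000
te_Task 7 = (6 + 4·12 + 18)/6 = 72/6 = 12; σ²_Task 7 = ((18−6)/6)² = 4.000
te_Task 8 = (10 + 4·14 + 24)/6 = 90/6 = 15; σ²_Task 8 = ((24−10)/6)² = 5.444
te_Task 9 = (4 + 4·7 + 16)/6 = 48/6 = 8; σ²_Task 9 = ((16−4)/6)² = 4.000
te_Task 10 = (6 + 4·7 + 14)/6 = 48/6 = 8; σ²_Task 10 = ((14−6)/6)² = 1.778

Forward pass:
ES_Task 1 = 0; EF_Task 1 = 5
ES_Task 2 = 0; EF_Task 2 = 8
ES_Task 3 = 0; EF_Task 3 = 14
ES_Task 4 = max(EF_Task 1=5, EF_Task 3=14) = 14; EF_Task 4 = 14+14 = 28
ES_Task 5 = 14; EF_Task 5 = 14+15 = 29
ES_Task 6 = max(EF_Task 1=5, EF_Task 3=14) = 14; EF_Task 6 = 14+12 = 26
ES_Task 7 = max(EF_Task 1=5, EF_Task 5=29) = 29; EF_Task 7 = 29+12 = 41
ES_Task 8 = 29; EF_Task 8 = 29+15 = 44
ES_Task 9 = max(EF_Task 1=5, EF_Task 7=41) = 41; EF_Task 9 = 41+8 = 49
ES_Task 10 = max(EF_Task 2=8, EF_Task 4=28, EF_Task 6=26, EF_Task 8=44, EF_Task 9=49) = 49; EF_Task 10 = 49+8 = 57
Expected project duration μ = 57 days. Critical path: Task 3 → Task 5 → Task 7 → Task 9 → Task 10.

Variance along critical path = 1.778 + 2.778 + 4.000 + 4.000 + 1.778 = 14.333; σ = √14.333 = 3.786 days.
Z = (53 − 57) / 3.786 = -1.057
P(T ≤ 53) = Φ(-1.057) ≈ 0.145

0.145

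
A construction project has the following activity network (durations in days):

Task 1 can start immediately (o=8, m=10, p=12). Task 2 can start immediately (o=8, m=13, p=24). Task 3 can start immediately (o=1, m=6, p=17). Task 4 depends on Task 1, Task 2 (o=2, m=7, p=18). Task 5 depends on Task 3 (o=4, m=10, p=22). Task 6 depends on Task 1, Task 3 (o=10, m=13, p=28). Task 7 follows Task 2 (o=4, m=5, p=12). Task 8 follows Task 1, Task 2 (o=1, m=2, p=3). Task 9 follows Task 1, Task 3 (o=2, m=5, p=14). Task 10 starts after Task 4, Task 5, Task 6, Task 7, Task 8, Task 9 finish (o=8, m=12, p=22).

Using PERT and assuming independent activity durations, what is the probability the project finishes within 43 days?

0.902

te_Task 1 = (8 + 4·10 + 12)/6 = 60/6 = 10; σ²_Task 1 = ((12−8)/6)² = 0.444
te_Task 2 = (8 + 4·13 + 24)/6 = 84/6 = 14; σ²_Task 2 = ((24−8)/6)² = 7.111
te_Task 3 = (1 + 4·6 + 17)/6 = 42/6 = 7; σ²_Task 3 = ((17−1)/6)² = 7.111
te_Task 4 = (2 + 4·7 + 18)/6 = 48/6 = 8; σ²_Task 4 = ((18−2)/6)² = 7.111
te_Task 5 = (4 + 4·10 + 22)/6 = 66/6 = 11; σ²_Task 5 = ((22−4)/6)² = 9.000
te_Task 6 = (10 + 4·13 + 28)/6 = 90/6 = 15; σ²_Task 6 = ((28−10)/6)² = 9.000
te_Task 7 = (4 + 4·5 + 12)/6 = 36/6 = 6; σ²_Task 7 = ((12−4)/6)² = 1.778
te_Task 8 = (1 + 4·2 + 3)/6 = 12/6 = 2; σ²_Task 8 = ((3−1)/6)² = 0.111
te_Task 9 = (2 + 4·5 + 14)/6 = 36/6 = 6; σ²_Task 9 = ((14−2)/6)² = 4.000
te_Task 10 = (8 + 4·12 + 22)/6 = 78/6 = 13; σ²_Task 10 = ((22−8)/6)² = 5.444

Forward pass:
ES_Task 1 = 0; EF_Task 1 = 10
ES_Task 2 = 0; EF_Task 2 = 14
ES_Task 3 = 0; EF_Task 3 = 7
ES_Task 4 = max(EF_Task 1=10, EF_Task 2=14) = 14; EF_Task 4 = 14+8 = 22
ES_Task 5 = 7; EF_Task 5 = 7+11 = 18
ES_Task 6 = max(EF_Task 1=10, EF_Task 3=7) = 10; EF_Task 6 = 10+15 = 25
ES_Task 7 = 14; EF_Task 7 = 14+6 = 20
ES_Task 8 = max(EF_Task 1=10, EF_Task 2=14) = 14; EF_Task 8 = 14+2 = 16
ES_Task 9 = max(EF_Task 1=10, EF_Task 3=7) = 10; EF_Task 9 = 10+6 = 16
ES_Task 10 = max(EF_Task 4=22, EF_Task 5=18, EF_Task 6=25, EF_Task 7=20, EF_Task 8=16, EF_Task 9=16) = 25; EF_Task 10 = 25+13 = 38
Expected project duration μ = 38 days. Critical path: Task 1 → Task 6 → Task 10.

Variance along critical path = 0.444 + 9.000 + 5.444 = 14.889; σ = √14.889 = 3.859 days.
Z = (43 − 38) / 3.859 = 1.296
P(T ≤ 43) = Φ(1.296) ≈ 0.902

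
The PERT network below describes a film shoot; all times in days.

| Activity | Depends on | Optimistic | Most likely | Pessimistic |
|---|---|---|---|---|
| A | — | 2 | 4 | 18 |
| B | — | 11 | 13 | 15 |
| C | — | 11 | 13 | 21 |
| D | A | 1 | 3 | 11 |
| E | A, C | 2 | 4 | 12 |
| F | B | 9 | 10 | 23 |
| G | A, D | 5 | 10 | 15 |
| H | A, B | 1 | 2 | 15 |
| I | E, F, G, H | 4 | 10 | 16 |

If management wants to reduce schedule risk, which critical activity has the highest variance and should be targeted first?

F

te_A = (2 + 4·4 + 18)/6 = 36/6 = 6; σ²_A = ((18−2)/6)² = 7.111
te_B = (11 + 4·13 + 15)/6 = 78/6 = 13; σ²_B = ((15−11)/6)² = 0.444
te_C = (11 + 4·13 + 21)/6 = 84/6 = 14; σ²_C = ((21−11)/6)² = 2.778
te_D = (1 + 4·3 + 11)/6 = 24/6 = 4; σ²_D = ((11−1)/6)² = 2.778
te_E = (2 + 4·4 + 12)/6 = 30/6 = 5; σ²_E = ((12−2)/6)² = 2.778
te_F = (9 + 4·10 + 23)/6 = 72/6 = 12; σ²_F = ((23−9)/6)² = 5.444
te_G = (5 + 4·10 + 15)/6 = 60/6 = 10; σ²_G = ((15−5)/6)² = 2.778
te_H = (1 + 4·2 + 15)/6 = 24/6 = 4; σ²_H = ((15−1)/6)² = 5.444
te_I = (4 + 4·10 + 16)/6 = 60/6 = 10; σ²_I = ((16−4)/6)² = 4.000

Forward pass:
ES_A = 0; EF_A = 6
ES_B = 0; EF_B = 13
ES_C = 0; EF_C = 14
ES_D = 6; EF_D = 6+4 = 10
ES_E = max(EF_A=6, EF_C=14) = 14; EF_E = 14+5 = 19
ES_F = 13; EF_F = 13+12 = 25
ES_G = max(EF_A=6, EF_D=10) = 10; EF_G = 10+10 = 20
ES_H = max(EF_A=6, EF_B=13) = 13; EF_H = 13+4 = 17
ES_I = max(EF_E=19, EF_F=25, EF_G=20, EF_H=17) = 25; EF_I = 25+10 = 35
Expected project duration μ = 35 days. Critical path: B → F → I.

Variances on critical path: σ²_B=0.444, σ²_F=5.444, σ²_I=4.000.
Largest is σ²_F = 5.444.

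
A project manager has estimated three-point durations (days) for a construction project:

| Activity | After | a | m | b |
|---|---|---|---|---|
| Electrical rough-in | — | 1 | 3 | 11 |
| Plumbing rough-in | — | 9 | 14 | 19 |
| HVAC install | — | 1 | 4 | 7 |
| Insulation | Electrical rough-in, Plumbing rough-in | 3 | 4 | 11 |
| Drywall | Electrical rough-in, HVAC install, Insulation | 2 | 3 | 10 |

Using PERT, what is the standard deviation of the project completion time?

te_Electrical rough-in = (1 + 4·3 + 11)/6 = 24/6 = 4; σ²_Electrical rough-in = ((11−1)/6)² = 2.778
te_Plumbing rough-in = (9 + 4·14 + 19)/6 = 84/6 = 14; σ²_Plumbing rough-in = ((19−9)/6)² = 2.778
te_HVAC install = (1 + 4·4 + 7)/6 = 24/6 = 4; σ²_HVAC install = ((7−1)/6)² = 1.000
te_Insulation = (3 + 4·4 + 11)/6 = 30/6 = 5; σ²_Insulation = ((11−3)/6)² = 1.778
te_Drywall = (2 + 4·3 + 10)/6 = 24/6 = 4; σ²_Drywall = ((10−2)/6)² = 1.778

Forward pass:
ES_Electrical rough-in = 0; EF_Electrical rough-in = 4
ES_Plumbing rough-in = 0; EF_Plumbing rough-in = 14
ES_HVAC install = 0; EF_HVAC install = 4
ES_Insulation = max(EF_Electrical rough-in=4, EF_Plumbing rough-in=14) = 14; EF_Insulation = 14+5 = 19
ES_Drywall = max(EF_Electrical rough-in=4, EF_HVAC install=4, EF_Insulation=19) = 19; EF_Drywall = 19+4 = 23
Expected project duration μ = 23 days. Critical path: Plumbing rough-in → Insulation → Drywall.

Variance along critical path = 2.778 + 1.778 + 1.778 = 6.333
σ = √6.333 = 2.517 days

2.52 days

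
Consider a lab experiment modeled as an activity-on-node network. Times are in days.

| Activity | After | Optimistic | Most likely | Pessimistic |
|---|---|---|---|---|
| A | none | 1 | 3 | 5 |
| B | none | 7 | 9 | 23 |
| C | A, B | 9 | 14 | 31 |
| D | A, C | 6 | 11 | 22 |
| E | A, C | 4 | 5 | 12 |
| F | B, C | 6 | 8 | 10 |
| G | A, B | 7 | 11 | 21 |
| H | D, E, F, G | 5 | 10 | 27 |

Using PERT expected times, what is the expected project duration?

51 days

te_A = (1 + 4·3 + 5)/6 = 18/6 = 3
te_B = (7 + 4·9 + 23)/6 = 66/6 = 11
te_C = (9 + 4·14 + 31)/6 = 96/6 = 16
te_D = (6 + 4·11 + 22)/6 = 72/6 = 12
te_E = (4 + 4·5 + 12)/6 = 36/6 = 6
te_F = (6 + 4·8 + 10)/6 = 48/6 = 8
te_G = (7 + 4·11 + 21)/6 = 72/6 = 12
te_H = (5 + 4·10 + 27)/6 = 72/6 = 12

Forward pass:
ES_A = 0; EF_A = 3
ES_B = 0; EF_B = 11
ES_C = max(EF_A=3, EF_B=11) = 11; EF_C = 11+16 = 27
ES_D = max(EF_A=3, EF_C=27) = 27; EF_D = 27+12 = 39
ES_E = max(EF_A=3, EF_C=27) = 27; EF_E = 27+6 = 33
ES_F = max(EF_B=11, EF_C=27) = 27; EF_F = 27+8 = 35
ES_G = max(EF_A=3, EF_B=11) = 11; EF_G = 11+12 = 23
ES_H = max(EF_D=39, EF_E=33, EF_F=35, EF_G=23) = 39; EF_H = 39+12 = 51
Expected project duration μ = 51 days. Critical path: B → C → D → H.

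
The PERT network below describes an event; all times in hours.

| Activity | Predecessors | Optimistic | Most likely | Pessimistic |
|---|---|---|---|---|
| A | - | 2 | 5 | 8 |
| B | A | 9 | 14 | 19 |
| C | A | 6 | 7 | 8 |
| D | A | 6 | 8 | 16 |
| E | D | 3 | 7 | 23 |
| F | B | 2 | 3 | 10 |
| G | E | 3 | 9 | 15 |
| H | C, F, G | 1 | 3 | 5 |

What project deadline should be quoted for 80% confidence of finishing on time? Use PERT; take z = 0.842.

38.7 hours

te_A = (2 + 4·5 + 8)/6 = 30/6 = 5; σ²_A = ((8−2)/6)² = 1.000
te_B = (9 + 4·14 + 19)/6 = 84/6 = 14; σ²_B = ((19−9)/6)² = 2.778
te_C = (6 + 4·7 + 8)/6 = 42/6 = 7; σ²_C = ((8−6)/6)² = 0.111
te_D = (6 + 4·8 + 16)/6 = 54/6 = 9; σ²_D = ((16−6)/6)² = 2.778
te_E = (3 + 4·7 + 23)/6 = 54/6 = 9; σ²_E = ((23−3)/6)² = 11.111
te_F = (2 + 4·3 + 10)/6 = 24/6 = 4; σ²_F = ((10−2)/6)² = 1.778
te_G = (3 + 4·9 + 15)/6 = 54/6 = 9; σ²_G = ((15−3)/6)² = 4.000
te_H = (1 + 4·3 + 5)/6 = 18/6 = 3; σ²_H = ((5−1)/6)² = 0.444

Forward pass:
ES_A = 0; EF_A = 5
ES_B = 5; EF_B = 5+14 = 19
ES_C = 5; EF_C = 5+7 = 12
ES_D = 5; EF_D = 5+9 = 14
ES_E = 14; EF_E = 14+9 = 23
ES_F = 19; EF_F = 19+4 = 23
ES_G = 23; EF_G = 23+9 = 32
ES_H = max(EF_C=12, EF_F=23, EF_G=32) = 32; EF_H = 32+3 = 35
Expected project duration μ = 35 hours. Critical path: A → D → E → G → H.

Variance along critical path = 1.000 + 2.778 + 11.111 + 4.000 + 0.444 = 19.333; σ = 4.397 hours.
D = μ + z·σ = 35 + 0.842·4.397 = 38.7 hours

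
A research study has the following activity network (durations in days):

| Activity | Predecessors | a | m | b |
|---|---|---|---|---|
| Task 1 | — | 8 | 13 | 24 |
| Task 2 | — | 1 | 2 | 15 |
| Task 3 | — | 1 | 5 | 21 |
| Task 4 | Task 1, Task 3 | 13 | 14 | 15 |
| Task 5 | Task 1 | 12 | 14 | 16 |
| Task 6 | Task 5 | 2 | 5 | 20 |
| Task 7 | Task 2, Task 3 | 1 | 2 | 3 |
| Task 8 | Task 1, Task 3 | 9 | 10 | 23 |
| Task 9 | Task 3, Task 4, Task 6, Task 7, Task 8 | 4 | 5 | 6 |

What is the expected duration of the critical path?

40 days

te_Task 1 = (8 + 4·13 + 24)/6 = 84/6 = 14
te_Task 2 = (1 + 4·2 + 15)/6 = 24/6 = 4
te_Task 3 = (1 + 4·5 + 21)/6 = 42/6 = 7
te_Task 4 = (13 + 4·14 + 15)/6 = 84/6 = 14
te_Task 5 = (12 + 4·14 + 16)/6 = 84/6 = 14
te_Task 6 = (2 + 4·5 + 20)/6 = 42/6 = 7
te_Task 7 = (1 + 4·2 + 3)/6 = 12/6 = 2
te_Task 8 = (9 + 4·10 + 23)/6 = 72/6 = 12
te_Task 9 = (4 + 4·5 + 6)/6 = 30/6 = 5

Forward pass:
ES_Task 1 = 0; EF_Task 1 = 14
ES_Task 2 = 0; EF_Task 2 = 4
ES_Task 3 = 0; EF_Task 3 = 7
ES_Task 4 = max(EF_Task 1=14, EF_Task 3=7) = 14; EF_Task 4 = 14+14 = 28
ES_Task 5 = 14; EF_Task 5 = 14+14 = 28
ES_Task 6 = 28; EF_Task 6 = 28+7 = 35
ES_Task 7 = max(EF_Task 2=4, EF_Task 3=7) = 7; EF_Task 7 = 7+2 = 9
ES_Task 8 = max(EF_Task 1=14, EF_Task 3=7) = 14; EF_Task 8 = 14+12 = 26
ES_Task 9 = max(EF_Task 3=7, EF_Task 4=28, EF_Task 6=35, EF_Task 7=9, EF_Task 8=26) = 35; EF_Task 9 = 35+5 = 40
Expected project duration μ = 40 days. Critical path: Task 1 → Task 5 → Task 6 → Task 9.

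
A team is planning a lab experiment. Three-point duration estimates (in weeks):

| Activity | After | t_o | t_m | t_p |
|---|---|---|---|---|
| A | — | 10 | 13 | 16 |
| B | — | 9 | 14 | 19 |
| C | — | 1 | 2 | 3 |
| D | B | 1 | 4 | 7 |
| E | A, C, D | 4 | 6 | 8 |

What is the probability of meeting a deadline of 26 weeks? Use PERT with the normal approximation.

te_A = (10 + 4·13 + 16)/6 = 78/6 = 13; σ²_A = ((16−10)/6)² = 1.000
te_B = (9 + 4·14 + 19)/6 = 84/6 = 14; σ²_B = ((19−9)/6)² = 2.778
te_C = (1 + 4·2 + 3)/6 = 12/6 = 2; σ²_C = ((3−1)/6)² = 0.111
te_D = (1 + 4·4 + 7)/6 = 24/6 = 4; σ²_D = ((7−1)/6)² = 1.000
te_E = (4 + 4·6 + 8)/6 = 36/6 = 6; σ²_E = ((8−4)/6)² = 0.444

Forward pass:
ES_A = 0; EF_A = 13
ES_B = 0; EF_B = 14
ES_C = 0; EF_C = 2
ES_D = 14; EF_D = 14+4 = 18
ES_E = max(EF_A=13, EF_C=2, EF_D=18) = 18; EF_E = 18+6 = 24
Expected project duration μ = 24 weeks. Critical path: B → D → E.

Variance along critical path = 2.778 + 1.000 + 0.444 = 4.222; σ = √4.222 = 2.055 weeks.
Z = (26 − 24) / 2.055 = 0.973
P(T ≤ 26) = Φ(0.973) ≈ 0.835

0.835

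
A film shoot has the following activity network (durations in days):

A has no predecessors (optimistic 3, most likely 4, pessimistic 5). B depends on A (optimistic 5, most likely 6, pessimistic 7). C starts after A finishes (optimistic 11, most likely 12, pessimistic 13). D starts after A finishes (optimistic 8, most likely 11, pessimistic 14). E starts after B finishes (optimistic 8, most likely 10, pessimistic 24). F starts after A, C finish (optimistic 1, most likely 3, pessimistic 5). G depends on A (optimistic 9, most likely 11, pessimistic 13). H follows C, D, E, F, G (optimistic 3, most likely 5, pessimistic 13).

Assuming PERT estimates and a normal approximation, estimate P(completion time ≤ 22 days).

te_A = (3 + 4·4 + 5)/6 = 24/6 = 4; σ²_A = ((5−3)/6)² = 0.111
te_B = (5 + 4·6 + 7)/6 = 36/6 = 6; σ²_B = ((7−5)/6)² = 0.111
te_C = (11 + 4·12 + 13)/6 = 72/6 = 12; σ²_C = ((13−11)/6)² = 0.111
te_D = (8 + 4·11 + 14)/6 = 66/6 = 11; σ²_D = ((14−8)/6)² = 1.000
te_E = (8 + 4·10 + 24)/6 = 72/6 = 12; σ²_E = ((24−8)/6)² = 7.111
te_F = (1 + 4·3 + 5)/6 = 18/6 = 3; σ²_F = ((5−1)/6)² = 0.444
te_G = (9 + 4·11 + 13)/6 = 66/6 = 11; σ²_G = ((13−9)/6)² = 0.444
te_H = (3 + 4·5 + 13)/6 = 36/6 = 6; σ²_H = ((13−3)/6)² = 2.778

Forward pass:
ES_A = 0; EF_A = 4
ES_B = 4; EF_B = 4+6 = 10
ES_C = 4; EF_C = 4+12 = 16
ES_D = 4; EF_D = 4+11 = 15
ES_E = 10; EF_E = 10+12 = 22
ES_F = max(EF_A=4, EF_C=16) = 16; EF_F = 16+3 = 19
ES_G = 4; EF_G = 4+11 = 15
ES_H = max(EF_C=16, EF_D=15, EF_E=22, EF_F=19, EF_G=15) = 22; EF_H = 22+6 = 28
Expected project duration μ = 28 days. Critical path: A → B → E → H.

Variance along critical path = 0.111 + 0.111 + 7.111 + 2.778 = 10.111; σ = √10.111 = 3.180 days.
Z = (22 − 28) / 3.180 = -1.887
P(T ≤ 22) = Φ(-1.887) ≈ 0.030

0.030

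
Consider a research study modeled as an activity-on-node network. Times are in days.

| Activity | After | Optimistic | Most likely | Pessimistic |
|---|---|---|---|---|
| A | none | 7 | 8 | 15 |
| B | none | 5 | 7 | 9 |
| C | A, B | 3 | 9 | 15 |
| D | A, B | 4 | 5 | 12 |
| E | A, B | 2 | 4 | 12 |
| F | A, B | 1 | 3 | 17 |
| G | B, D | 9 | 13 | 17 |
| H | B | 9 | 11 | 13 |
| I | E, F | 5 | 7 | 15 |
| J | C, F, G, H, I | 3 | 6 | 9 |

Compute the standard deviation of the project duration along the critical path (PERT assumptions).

te_A = (7 + 4·8 + 15)/6 = 54/6 = 9; σ²_A = ((15−7)/6)² = 1.778
te_B = (5 + 4·7 + 9)/6 = 42/6 = 7; σ²_B = ((9−5)/6)² = 0.444
te_C = (3 + 4·9 + 15)/6 = 54/6 = 9; σ²_C = ((15−3)/6)² = 4.000
te_D = (4 + 4·5 + 12)/6 = 36/6 = 6; σ²_D = ((12−4)/6)² = 1.778
te_E = (2 + 4·4 + 12)/6 = 30/6 = 5; σ²_E = ((12−2)/6)² = 2.778
te_F = (1 + 4·3 + 17)/6 = 30/6 = 5; σ²_F = ((17−1)/6)² = 7.111
te_G = (9 + 4·13 + 17)/6 = 78/6 = 13; σ²_G = ((17−9)/6)² = 1.778
te_H = (9 + 4·11 + 13)/6 = 66/6 = 11; σ²_H = ((13−9)/6)² = 0.444
te_I = (5 + 4·7 + 15)/6 = 48/6 = 8; σ²_I = ((15−5)/6)² = 2.778
te_J = (3 + 4·6 + 9)/6 = 36/6 = 6; σ²_J = ((9−3)/6)² = 1.000

Forward pass:
ES_A = 0; EF_A = 9
ES_B = 0; EF_B = 7
ES_C = max(EF_A=9, EF_B=7) = 9; EF_C = 9+9 = 18
ES_D = max(EF_A=9, EF_B=7) = 9; EF_D = 9+6 = 15
ES_E = max(EF_A=9, EF_B=7) = 9; EF_E = 9+5 = 14
ES_F = max(EF_A=9, EF_B=7) = 9; EF_F = 9+5 = 14
ES_G = max(EF_B=7, EF_D=15) = 15; EF_G = 15+13 = 28
ES_H = 7; EF_H = 7+11 = 18
ES_I = max(EF_E=14, EF_F=14) = 14; EF_I = 14+8 = 22
ES_J = max(EF_C=18, EF_F=14, EF_G=28, EF_H=18, EF_I=22) = 28; EF_J = 28+6 = 34
Expected project duration μ = 34 days. Critical path: A → D → G → J.

Variance along critical path = 1.778 + 1.778 + 1.778 + 1.000 = 6.333
σ = √6.333 = 2.517 days

2.52 days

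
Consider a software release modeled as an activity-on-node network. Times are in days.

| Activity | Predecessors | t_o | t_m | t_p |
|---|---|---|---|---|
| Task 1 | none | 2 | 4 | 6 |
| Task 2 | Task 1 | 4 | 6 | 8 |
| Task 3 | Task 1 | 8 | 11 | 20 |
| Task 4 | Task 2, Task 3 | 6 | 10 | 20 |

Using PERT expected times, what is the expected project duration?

27 days

te_Task 1 = (2 + 4·4 + 6)/6 = 24/6 = 4
te_Task 2 = (4 + 4·6 + 8)/6 = 36/6 = 6
te_Task 3 = (8 + 4·11 + 20)/6 = 72/6 = 12
te_Task 4 = (6 + 4·10 + 20)/6 = 66/6 = 11

Forward pass:
ES_Task 1 = 0; EF_Task 1 = 4
ES_Task 2 = 4; EF_Task 2 = 4+6 = 10
ES_Task 3 = 4; EF_Task 3 = 4+12 = 16
ES_Task 4 = max(EF_Task 2=10, EF_Task 3=16) = 16; EF_Task 4 = 16+11 = 27
Expected project duration μ = 27 days. Critical path: Task 1 → Task 3 → Task 4.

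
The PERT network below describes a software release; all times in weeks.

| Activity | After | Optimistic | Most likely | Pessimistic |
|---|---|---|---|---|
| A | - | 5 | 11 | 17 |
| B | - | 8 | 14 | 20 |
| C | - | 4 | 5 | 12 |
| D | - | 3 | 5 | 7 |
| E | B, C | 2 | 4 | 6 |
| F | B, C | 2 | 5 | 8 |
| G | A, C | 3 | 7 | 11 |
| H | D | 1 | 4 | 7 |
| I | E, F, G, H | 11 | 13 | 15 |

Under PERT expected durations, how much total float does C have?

te_A = (5 + 4·11 + 17)/6 = 66/6 = 11
te_B = (8 + 4·14 + 20)/6 = 84/6 = 14
te_C = (4 + 4·5 + 12)/6 = 36/6 = 6
te_D = (3 + 4·5 + 7)/6 = 30/6 = 5
te_E = (2 + 4·4 + 6)/6 = 24/6 = 4
te_F = (2 + 4·5 + 8)/6 = 30/6 = 5
te_G = (3 + 4·7 + 11)/6 = 42/6 = 7
te_H = (1 + 4·4 + 7)/6 = 24/6 = 4
te_I = (11 + 4·13 + 15)/6 = 78/6 = 13

Forward pass:
ES_A = 0; EF_A = 11
ES_B = 0; EF_B = 14
ES_C = 0; EF_C = 6
ES_D = 0; EF_D = 5
ES_E = max(EF_B=14, EF_C=6) = 14; EF_E = 14+4 = 18
ES_F = max(EF_B=14, EF_C=6) = 14; EF_F = 14+5 = 19
ES_G = max(EF_A=11, EF_C=6) = 11; EF_G = 11+7 = 18
ES_H = 5; EF_H = 5+4 = 9
ES_I = max(EF_E=18, EF_F=19, EF_G=18, EF_H=9) = 19; EF_I = 19+13 = 32
Expected project duration μ = 32 weeks. Critical path: B → F → I.

Backward pass:
LF_I = 32; LS_I = 32−13 = 19
LF_H = LS_I = 19; LS_H = 19−4 = 15
LF_G = LS_I = 19; LS_G = 19−7 = 12
LF_F = LS_I = 19; LS_F = 19−5 = 14
LF_E = LS_I = 19; LS_E = 19−4 = 15
LF_D = LS_H = 15; LS_D = 15−5 = 10
LF_C = min(LS_E=15, LS_F=14, LS_G=12) = 12; LS_C = 12−6 = 6
LF_B = min(LS_E=15, LS_F=14) = 14; LS_B = 14−14 = 0
LF_A = LS_G = 12; LS_A = 12−11 = 1
Slack_C = LS_C − ES_C = 6 − 0 = 6

6 weeks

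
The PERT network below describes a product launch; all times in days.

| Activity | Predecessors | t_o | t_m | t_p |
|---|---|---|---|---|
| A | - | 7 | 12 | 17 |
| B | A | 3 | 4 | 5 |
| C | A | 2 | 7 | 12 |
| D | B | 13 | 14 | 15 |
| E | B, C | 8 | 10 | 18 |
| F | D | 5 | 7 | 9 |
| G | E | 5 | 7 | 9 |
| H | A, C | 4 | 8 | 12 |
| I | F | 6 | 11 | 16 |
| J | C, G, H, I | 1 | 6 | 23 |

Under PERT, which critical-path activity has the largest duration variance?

J

te_A = (7 + 4·12 + 17)/6 = 72/6 = 12; σ²_A = ((17−7)/6)² = 2.778
te_B = (3 + 4·4 + 5)/6 = 24/6 = 4; σ²_B = ((5−3)/6)² = 0.111
te_C = (2 + 4·7 + 12)/6 = 42/6 = 7; σ²_C = ((12−2)/6)² = 2.778
te_D = (13 + 4·14 + 15)/6 = 84/6 = 14; σ²_D = ((15−13)/6)² = 0.111
te_E = (8 + 4·10 + 18)/6 = 66/6 = 11; σ²_E = ((18−8)/6)² = 2.778
te_F = (5 + 4·7 + 9)/6 = 42/6 = 7; σ²_F = ((9−5)/6)² = 0.444
te_G = (5 + 4·7 + 9)/6 = 42/6 = 7; σ²_G = ((9−5)/6)² = 0.444
te_H = (4 + 4·8 + 12)/6 = 48/6 = 8; σ²_H = ((12−4)/6)² = 1.778
te_I = (6 + 4·11 + 16)/6 = 66/6 = 11; σ²_I = ((16−6)/6)² = 2.778
te_J = (1 + 4·6 + 23)/6 = 48/6 = 8; σ²_J = ((23−1)/6)² = 13.444

Forward pass:
ES_A = 0; EF_A = 12
ES_B = 12; EF_B = 12+4 = 16
ES_C = 12; EF_C = 12+7 = 19
ES_D = 16; EF_D = 16+14 = 30
ES_E = max(EF_B=16, EF_C=19) = 19; EF_E = 19+11 = 30
ES_F = 30; EF_F = 30+7 = 37
ES_G = 30; EF_G = 30+7 = 37
ES_H = max(EF_A=12, EF_C=19) = 19; EF_H = 19+8 = 27
ES_I = 37; EF_I = 37+11 = 48
ES_J = max(EF_C=19, EF_G=37, EF_H=27, EF_I=48) = 48; EF_J = 48+8 = 56
Expected project duration μ = 56 days. Critical path: A → B → D → F → I → J.

Variances on critical path: σ²_A=2.778, σ²_B=0.111, σ²_D=0.111, σ²_F=0.444, σ²_I=2.778, σ²_J=13.444.
Largest is σ²_J = 13.444.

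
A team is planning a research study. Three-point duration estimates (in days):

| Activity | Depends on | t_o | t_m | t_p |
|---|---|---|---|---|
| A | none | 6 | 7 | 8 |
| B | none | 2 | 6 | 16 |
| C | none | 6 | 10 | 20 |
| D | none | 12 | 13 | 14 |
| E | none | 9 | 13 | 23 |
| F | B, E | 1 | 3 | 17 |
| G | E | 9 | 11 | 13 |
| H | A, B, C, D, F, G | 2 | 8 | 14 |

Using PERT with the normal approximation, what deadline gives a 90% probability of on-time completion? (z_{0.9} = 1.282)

37.0 days

te_A = (6 + 4·7 + 8)/6 = 42/6 = 7; σ²_A = ((8−6)/6)² = 0.111
te_B = (2 + 4·6 + 16)/6 = 42/6 = 7; σ²_B = ((16−2)/6)² = 5.444
te_C = (6 + 4·10 + 20)/6 = 66/6 = 11; σ²_C = ((20−6)/6)² = 5.444
te_D = (12 + 4·13 + 14)/6 = 78/6 = 13; σ²_D = ((14−12)/6)² = 0.111
te_E = (9 + 4·13 + 23)/6 = 84/6 = 14; σ²_E = ((23−9)/6)² = 5.444
te_F = (1 + 4·3 + 17)/6 = 30/6 = 5; σ²_F = ((17−1)/6)² = 7.111
te_G = (9 + 4·11 + 13)/6 = 66/6 = 11; σ²_G = ((13−9)/6)² = 0.444
te_H = (2 + 4·8 + 14)/6 = 48/6 = 8; σ²_H = ((14−2)/6)² = 4.000

Forward pass:
ES_A = 0; EF_A = 7
ES_B = 0; EF_B = 7
ES_C = 0; EF_C = 11
ES_D = 0; EF_D = 13
ES_E = 0; EF_E = 14
ES_F = max(EF_B=7, EF_E=14) = 14; EF_F = 14+5 = 19
ES_G = 14; EF_G = 14+11 = 25
ES_H = max(EF_A=7, EF_B=7, EF_C=11, EF_D=13, EF_F=19, EF_G=25) = 25; EF_H = 25+8 = 33
Expected project duration μ = 33 days. Critical path: E → G → H.

Variance along critical path = 5.444 + 0.444 + 4.000 = 9.889; σ = 3.145 days.
D = μ + z·σ = 33 + 1.282·3.145 = 37.0 days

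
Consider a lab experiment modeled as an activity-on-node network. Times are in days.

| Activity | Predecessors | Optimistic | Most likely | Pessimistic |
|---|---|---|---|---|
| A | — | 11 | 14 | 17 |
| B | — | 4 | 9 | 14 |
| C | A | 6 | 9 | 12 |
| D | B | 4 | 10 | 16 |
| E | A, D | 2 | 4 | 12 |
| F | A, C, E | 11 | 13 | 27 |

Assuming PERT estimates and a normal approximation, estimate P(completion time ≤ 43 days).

te_A = (11 + 4·14 + 17)/6 = 84/6 = 14; σ²_A = ((17−11)/6)² = 1.000
te_B = (4 + 4·9 + 14)/6 = 54/6 = 9; σ²_B = ((14−4)/6)² = 2.778
te_C = (6 + 4·9 + 12)/6 = 54/6 = 9; σ²_C = ((12−6)/6)² = 1.000
te_D = (4 + 4·10 + 16)/6 = 60/6 = 10; σ²_D = ((16−4)/6)² = 4.000
te_E = (2 + 4·4 + 12)/6 = 30/6 = 5; σ²_E = ((12−2)/6)² = 2.778
te_F = (11 + 4·13 + 27)/6 = 90/6 = 15; σ²_F = ((27−11)/6)² = 7.111

Forward pass:
ES_A = 0; EF_A = 14
ES_B = 0; EF_B = 9
ES_C = 14; EF_C = 14+9 = 23
ES_D = 9; EF_D = 9+10 = 19
ES_E = max(EF_A=14, EF_D=19) = 19; EF_E = 19+5 = 24
ES_F = max(EF_A=14, EF_C=23, EF_E=24) = 24; EF_F = 24+15 = 39
Expected project duration μ = 39 days. Critical path: B → D → E → F.

Variance along critical path = 2.778 + 4.000 + 2.778 + 7.111 = 16.667; σ = √16.667 = 4.082 days.
Z = (43 − 39) / 4.082 = 0.980
P(T ≤ 43) = Φ(0.980) ≈ 0.836

0.836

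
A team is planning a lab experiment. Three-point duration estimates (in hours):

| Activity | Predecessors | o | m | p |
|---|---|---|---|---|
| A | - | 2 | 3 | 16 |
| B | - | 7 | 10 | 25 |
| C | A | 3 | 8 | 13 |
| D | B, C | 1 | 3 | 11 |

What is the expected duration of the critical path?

te_A = (2 + 4·3 + 16)/6 = 30/6 = 5
te_B = (7 + 4·10 + 25)/6 = 72/6 = 12
te_C = (3 + 4·8 + 13)/6 = 48/6 = 8
te_D = (1 + 4·3 + 11)/6 = 24/6 = 4

Forward pass:
ES_A = 0; EF_A = 5
ES_B = 0; EF_B = 12
ES_C = 5; EF_C = 5+8 = 13
ES_D = max(EF_B=12, EF_C=13) = 13; EF_D = 13+4 = 17
Expected project duration μ = 17 hours. Critical path: A → C → D.

17 hours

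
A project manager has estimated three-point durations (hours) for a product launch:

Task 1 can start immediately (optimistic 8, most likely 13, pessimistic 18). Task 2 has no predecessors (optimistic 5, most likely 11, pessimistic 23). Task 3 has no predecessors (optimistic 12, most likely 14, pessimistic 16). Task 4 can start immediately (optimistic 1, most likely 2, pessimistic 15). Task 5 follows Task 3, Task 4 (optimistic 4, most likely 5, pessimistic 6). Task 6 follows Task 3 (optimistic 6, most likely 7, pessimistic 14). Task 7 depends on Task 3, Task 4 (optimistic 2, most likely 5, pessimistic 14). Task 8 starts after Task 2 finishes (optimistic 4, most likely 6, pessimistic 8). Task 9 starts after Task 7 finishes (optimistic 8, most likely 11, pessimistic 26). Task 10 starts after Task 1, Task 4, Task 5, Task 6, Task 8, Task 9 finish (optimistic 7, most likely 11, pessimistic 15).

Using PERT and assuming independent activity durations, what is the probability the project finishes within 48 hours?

0.847

te_Task 1 = (8 + 4·13 + 18)/6 = 78/6 = 13; σ²_Task 1 = ((18−8)/6)² = 2.778
te_Task 2 = (5 + 4·11 + 23)/6 = 72/6 = 12; σ²_Task 2 = ((23−5)/6)² = 9.000
te_Task 3 = (12 + 4·14 + 16)/6 = 84/6 = 14; σ²_Task 3 = ((16−12)/6)² = 0.444
te_Task 4 = (1 + 4·2 + 15)/6 = 24/6 = 4; σ²_Task 4 = ((15−1)/6)² = 5.444
te_Task 5 = (4 + 4·5 + 6)/6 = 30/6 = 5; σ²_Task 5 = ((6−4)/6)² = 0.111
te_Task 6 = (6 + 4·7 + 14)/6 = 48/6 = 8; σ²_Task 6 = ((14−6)/6)² = 1.778
te_Task 7 = (2 + 4·5 + 14)/6 = 36/6 = 6; σ²_Task 7 = ((14−2)/6)² = 4.000
te_Task 8 = (4 + 4·6 + 8)/6 = 36/6 = 6; σ²_Task 8 = ((8−4)/6)² = 0.444
te_Task 9 = (8 + 4·11 + 26)/6 = 78/6 = 13; σ²_Task 9 = ((26−8)/6)² = 9.000
te_Task 10 = (7 + 4·11 + 15)/6 = 66/6 = 11; σ²_Task 10 = ((15−7)/6)² = 1.778

Forward pass:
ES_Task 1 = 0; EF_Task 1 = 13
ES_Task 2 = 0; EF_Task 2 = 12
ES_Task 3 = 0; EF_Task 3 = 14
ES_Task 4 = 0; EF_Task 4 = 4
ES_Task 5 = max(EF_Task 3=14, EF_Task 4=4) = 14; EF_Task 5 = 14+5 = 19
ES_Task 6 = 14; EF_Task 6 = 14+8 = 22
ES_Task 7 = max(EF_Task 3=14, EF_Task 4=4) = 14; EF_Task 7 = 14+6 = 20
ES_Task 8 = 12; EF_Task 8 = 12+6 = 18
ES_Task 9 = 20; EF_Task 9 = 20+13 = 33
ES_Task 10 = max(EF_Task 1=13, EF_Task 4=4, EF_Task 5=19, EF_Task 6=22, EF_Task 8=18, EF_Task 9=33) = 33; EF_Task 10 = 33+11 = 44
Expected project duration μ = 44 hours. Critical path: Task 3 → Task 7 → Task 9 → Task 10.

Variance along critical path = 0.444 + 4.000 + 9.000 + 1.778 = 15.222; σ = √15.222 = 3.902 hours.
Z = (48 − 44) / 3.902 = 1.025
P(T ≤ 48) = Φ(1.025) ≈ 0.847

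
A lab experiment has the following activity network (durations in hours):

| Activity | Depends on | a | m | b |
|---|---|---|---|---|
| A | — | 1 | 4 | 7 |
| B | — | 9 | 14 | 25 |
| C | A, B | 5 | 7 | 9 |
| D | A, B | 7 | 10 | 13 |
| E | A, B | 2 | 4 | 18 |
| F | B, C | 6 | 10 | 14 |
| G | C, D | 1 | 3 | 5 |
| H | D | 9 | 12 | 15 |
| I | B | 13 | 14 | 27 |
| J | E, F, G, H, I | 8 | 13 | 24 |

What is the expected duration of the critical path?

te_A = (1 + 4·4 + 7)/6 = 24/6 = 4
te_B = (9 + 4·14 + 25)/6 = 90/6 = 15
te_C = (5 + 4·7 + 9)/6 = 42/6 = 7
te_D = (7 + 4·10 + 13)/6 = 60/6 = 10
te_E = (2 + 4·4 + 18)/6 = 36/6 = 6
te_F = (6 + 4·10 + 14)/6 = 60/6 = 10
te_G = (1 + 4·3 + 5)/6 = 18/6 = 3
te_H = (9 + 4·12 + 15)/6 = 72/6 = 12
te_I = (13 + 4·14 + 27)/6 = 96/6 = 16
te_J = (8 + 4·13 + 24)/6 = 84/6 = 14

Forward pass:
ES_A = 0; EF_A = 4
ES_B = 0; EF_B = 15
ES_C = max(EF_A=4, EF_B=15) = 15; EF_C = 15+7 = 22
ES_D = max(EF_A=4, EF_B=15) = 15; EF_D = 15+10 = 25
ES_E = max(EF_A=4, EF_B=15) = 15; EF_E = 15+6 = 21
ES_F = max(EF_B=15, EF_C=22) = 22; EF_F = 22+10 = 32
ES_G = max(EF_C=22, EF_D=25) = 25; EF_G = 25+3 = 28
ES_H = 25; EF_H = 25+12 = 37
ES_I = 15; EF_I = 15+16 = 31
ES_J = max(EF_E=21, EF_F=32, EF_G=28, EF_H=37, EF_I=31) = 37; EF_J = 37+14 = 51
Expected project duration μ = 51 hours. Critical path: B → D → H → J.

51 hours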